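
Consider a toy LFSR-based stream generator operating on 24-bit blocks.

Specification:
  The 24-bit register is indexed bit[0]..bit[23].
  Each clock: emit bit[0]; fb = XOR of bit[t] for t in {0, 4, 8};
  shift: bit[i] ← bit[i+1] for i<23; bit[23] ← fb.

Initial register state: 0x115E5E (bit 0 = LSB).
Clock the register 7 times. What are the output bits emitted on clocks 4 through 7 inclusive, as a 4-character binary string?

1101

reg_0 = 0x115E5E
clock 1: out=0, reg = 0x88AF2F
clock 2: out=1, reg = 0x445797
clock 3: out=1, reg = 0xA22BCB
clock 4: out=1, reg = 0x5115E5
clock 5: out=1, reg = 0x288AF2
clock 6: out=0, reg = 0x944579
clock 7: out=1, reg = 0xCA22BC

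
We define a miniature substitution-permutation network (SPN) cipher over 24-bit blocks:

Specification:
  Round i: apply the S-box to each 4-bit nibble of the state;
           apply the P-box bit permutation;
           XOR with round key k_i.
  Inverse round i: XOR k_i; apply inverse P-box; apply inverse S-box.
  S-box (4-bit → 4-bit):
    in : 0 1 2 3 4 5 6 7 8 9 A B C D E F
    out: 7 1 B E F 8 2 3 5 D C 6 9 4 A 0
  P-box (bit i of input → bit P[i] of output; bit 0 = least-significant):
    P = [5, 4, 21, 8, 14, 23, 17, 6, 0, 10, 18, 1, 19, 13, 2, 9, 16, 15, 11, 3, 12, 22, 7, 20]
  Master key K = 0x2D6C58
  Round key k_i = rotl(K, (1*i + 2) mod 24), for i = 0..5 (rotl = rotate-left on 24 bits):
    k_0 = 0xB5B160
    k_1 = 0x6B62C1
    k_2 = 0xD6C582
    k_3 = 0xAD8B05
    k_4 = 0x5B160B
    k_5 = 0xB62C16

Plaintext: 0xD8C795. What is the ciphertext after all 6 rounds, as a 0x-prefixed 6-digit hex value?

0xB905DF

s_0 = plaintext = 0xD8C795
s_1 = Round(s_0, k_0) = 0xBEFEA1
s_2 = Round(s_1, k_1) = 0x29E62B
s_3 = Round(s_2, k_2) = 0x27BBDA
s_4 = Round(s_3, k_3) = 0xDA3E01
s_5 = Round(s_4, k_4) = 0xD978A5
s_6 = Round(s_5, k_5) = 0xB905DF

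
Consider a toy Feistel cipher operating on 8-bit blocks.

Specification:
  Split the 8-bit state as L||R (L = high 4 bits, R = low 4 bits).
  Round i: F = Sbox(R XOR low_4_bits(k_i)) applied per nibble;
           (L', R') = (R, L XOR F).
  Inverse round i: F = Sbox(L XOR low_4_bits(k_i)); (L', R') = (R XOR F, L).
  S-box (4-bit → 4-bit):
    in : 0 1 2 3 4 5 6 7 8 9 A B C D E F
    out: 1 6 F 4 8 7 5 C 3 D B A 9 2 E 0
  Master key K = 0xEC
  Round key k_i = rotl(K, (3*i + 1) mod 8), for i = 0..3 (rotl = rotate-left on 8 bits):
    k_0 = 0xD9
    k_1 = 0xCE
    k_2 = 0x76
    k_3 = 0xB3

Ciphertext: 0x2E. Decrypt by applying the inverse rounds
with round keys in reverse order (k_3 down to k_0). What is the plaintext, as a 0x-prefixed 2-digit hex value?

0x27

s_0 = ciphertext = 0x2E
s_1 = InvRound(s_0, k_3) = 0x82
s_2 = InvRound(s_1, k_2) = 0xC8
s_3 = InvRound(s_2, k_1) = 0x7C
s_4 = InvRound(s_3, k_0) = 0x27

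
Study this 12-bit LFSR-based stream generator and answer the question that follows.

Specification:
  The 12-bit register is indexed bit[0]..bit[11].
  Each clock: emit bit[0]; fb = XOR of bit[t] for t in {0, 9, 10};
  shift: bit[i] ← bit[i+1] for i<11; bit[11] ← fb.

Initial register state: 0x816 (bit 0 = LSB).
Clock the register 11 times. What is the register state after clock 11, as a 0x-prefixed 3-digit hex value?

0x3A1

reg_0 = 0x816
clock 1: out=0, reg = 0x40B
clock 2: out=1, reg = 0x205
clock 3: out=1, reg = 0x102
clock 4: out=0, reg = 0x081
clock 5: out=1, reg = 0x840
clock 6: out=0, reg = 0x420
clock 7: out=0, reg = 0xA10
clock 8: out=0, reg = 0xD08
clock 9: out=0, reg = 0xE84
clock 10: out=0, reg = 0x742
clock 11: out=0, reg = 0x3A1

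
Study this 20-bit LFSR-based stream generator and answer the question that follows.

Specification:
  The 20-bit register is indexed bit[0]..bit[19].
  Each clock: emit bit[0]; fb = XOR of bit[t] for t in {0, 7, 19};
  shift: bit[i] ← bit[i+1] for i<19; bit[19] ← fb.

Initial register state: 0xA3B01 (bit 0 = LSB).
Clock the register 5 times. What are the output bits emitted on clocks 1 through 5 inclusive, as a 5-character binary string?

10000

reg_0 = 0xA3B01
clock 1: out=1, reg = 0x51D80
clock 2: out=0, reg = 0xA8EC0
clock 3: out=0, reg = 0x54760
clock 4: out=0, reg = 0x2A3B0
clock 5: out=0, reg = 0x951D8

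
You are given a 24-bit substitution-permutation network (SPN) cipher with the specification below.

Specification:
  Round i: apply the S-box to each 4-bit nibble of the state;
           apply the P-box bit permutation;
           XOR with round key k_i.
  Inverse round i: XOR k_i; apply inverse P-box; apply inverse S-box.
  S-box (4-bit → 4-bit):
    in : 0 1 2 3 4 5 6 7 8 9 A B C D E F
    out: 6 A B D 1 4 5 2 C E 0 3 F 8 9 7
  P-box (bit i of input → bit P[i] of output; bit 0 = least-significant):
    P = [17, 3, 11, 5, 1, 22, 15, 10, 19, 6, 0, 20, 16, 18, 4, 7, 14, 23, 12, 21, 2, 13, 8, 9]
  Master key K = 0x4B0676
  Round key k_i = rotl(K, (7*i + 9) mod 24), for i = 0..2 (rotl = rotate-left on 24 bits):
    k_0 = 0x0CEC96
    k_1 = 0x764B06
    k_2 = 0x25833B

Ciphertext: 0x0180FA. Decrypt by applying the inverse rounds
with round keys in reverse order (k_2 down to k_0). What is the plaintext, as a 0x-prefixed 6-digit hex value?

0xDDD141

s_0 = ciphertext = 0x0180FA
s_1 = InvRound(s_0, k_2) = 0x8D10AA
s_2 = InvRound(s_1, k_1) = 0x3CEE7C
s_3 = InvRound(s_2, k_0) = 0xDDD141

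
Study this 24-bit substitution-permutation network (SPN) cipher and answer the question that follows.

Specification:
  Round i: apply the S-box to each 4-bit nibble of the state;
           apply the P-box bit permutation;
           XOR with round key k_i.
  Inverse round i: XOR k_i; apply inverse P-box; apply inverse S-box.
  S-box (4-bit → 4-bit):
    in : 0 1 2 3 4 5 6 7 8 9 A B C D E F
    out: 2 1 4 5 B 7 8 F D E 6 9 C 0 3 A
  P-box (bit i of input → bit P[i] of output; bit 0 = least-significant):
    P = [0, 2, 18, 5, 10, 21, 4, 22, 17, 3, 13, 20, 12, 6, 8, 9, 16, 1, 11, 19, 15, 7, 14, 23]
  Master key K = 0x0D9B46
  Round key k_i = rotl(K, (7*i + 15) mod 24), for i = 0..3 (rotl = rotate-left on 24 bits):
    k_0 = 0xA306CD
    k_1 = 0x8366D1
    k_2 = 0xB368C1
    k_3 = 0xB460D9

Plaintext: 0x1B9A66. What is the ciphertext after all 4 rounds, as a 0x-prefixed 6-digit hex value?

s_0 = plaintext = 0x1B9A66
s_1 = Round(s_0, k_0) = 0xEAA5A5
s_2 = Round(s_1, k_1) = 0xA5CF0E
s_3 = Round(s_2, k_2) = 0x82234E
s_4 = Round(s_3, k_3) = 0x568DDC

0x568DDC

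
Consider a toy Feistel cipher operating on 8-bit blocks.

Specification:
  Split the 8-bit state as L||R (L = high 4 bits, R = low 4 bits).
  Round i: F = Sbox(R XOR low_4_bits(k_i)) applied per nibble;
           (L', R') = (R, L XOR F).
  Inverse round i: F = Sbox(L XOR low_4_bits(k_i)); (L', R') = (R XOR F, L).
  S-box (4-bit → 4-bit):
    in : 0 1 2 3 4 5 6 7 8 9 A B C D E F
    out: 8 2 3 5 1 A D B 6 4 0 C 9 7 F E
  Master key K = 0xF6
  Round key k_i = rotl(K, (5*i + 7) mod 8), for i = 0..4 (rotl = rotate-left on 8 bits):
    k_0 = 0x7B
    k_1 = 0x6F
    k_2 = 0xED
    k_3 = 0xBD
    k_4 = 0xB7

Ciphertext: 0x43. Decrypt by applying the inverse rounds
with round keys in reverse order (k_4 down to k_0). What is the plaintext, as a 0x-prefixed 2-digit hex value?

0x1D

s_0 = ciphertext = 0x43
s_1 = InvRound(s_0, k_4) = 0x64
s_2 = InvRound(s_1, k_3) = 0x86
s_3 = InvRound(s_2, k_2) = 0xC8
s_4 = InvRound(s_3, k_1) = 0xDC
s_5 = InvRound(s_4, k_0) = 0x1D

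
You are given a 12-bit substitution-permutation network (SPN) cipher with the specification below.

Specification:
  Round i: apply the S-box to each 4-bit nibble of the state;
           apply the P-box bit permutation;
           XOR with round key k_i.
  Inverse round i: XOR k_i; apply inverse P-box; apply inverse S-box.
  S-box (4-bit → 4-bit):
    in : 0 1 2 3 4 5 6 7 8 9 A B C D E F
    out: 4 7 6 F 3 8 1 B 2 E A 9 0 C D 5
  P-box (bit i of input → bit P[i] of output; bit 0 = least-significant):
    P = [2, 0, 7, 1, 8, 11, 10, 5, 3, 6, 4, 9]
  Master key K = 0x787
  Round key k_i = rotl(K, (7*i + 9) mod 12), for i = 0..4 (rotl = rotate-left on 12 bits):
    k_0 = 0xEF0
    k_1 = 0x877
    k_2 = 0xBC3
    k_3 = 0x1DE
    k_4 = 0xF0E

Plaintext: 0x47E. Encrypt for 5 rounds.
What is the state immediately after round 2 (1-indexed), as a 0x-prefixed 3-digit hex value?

s_0 = plaintext = 0x47E
s_1 = Round(s_0, k_0) = 0x71E
s_2 = Round(s_1, k_1) = 0x7B9
s_3 = Round(s_2, k_2) = 0x828
s_4 = Round(s_3, k_3) = 0xD9F
s_5 = Round(s_4, k_4) = 0x1BA

0x7B9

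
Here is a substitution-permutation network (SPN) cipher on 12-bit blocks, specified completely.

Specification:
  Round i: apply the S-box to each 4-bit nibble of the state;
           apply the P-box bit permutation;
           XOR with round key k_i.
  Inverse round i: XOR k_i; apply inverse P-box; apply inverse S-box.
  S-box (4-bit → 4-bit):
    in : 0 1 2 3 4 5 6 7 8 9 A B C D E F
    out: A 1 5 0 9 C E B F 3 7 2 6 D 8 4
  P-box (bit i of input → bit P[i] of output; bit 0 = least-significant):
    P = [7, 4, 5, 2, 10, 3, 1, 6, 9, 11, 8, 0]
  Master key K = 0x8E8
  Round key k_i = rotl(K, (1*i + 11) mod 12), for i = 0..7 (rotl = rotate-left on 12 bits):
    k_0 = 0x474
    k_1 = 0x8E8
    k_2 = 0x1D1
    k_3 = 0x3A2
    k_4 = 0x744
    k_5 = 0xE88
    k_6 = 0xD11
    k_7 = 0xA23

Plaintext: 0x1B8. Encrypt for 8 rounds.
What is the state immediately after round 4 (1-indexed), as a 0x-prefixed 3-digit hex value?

s_0 = plaintext = 0x1B8
s_1 = Round(s_0, k_0) = 0x6C8
s_2 = Round(s_1, k_1) = 0x157
s_3 = Round(s_2, k_2) = 0x307
s_4 = Round(s_3, k_3) = 0x37E
s_5 = Round(s_4, k_4) = 0x308
s_6 = Round(s_5, k_5) = 0xE74
s_7 = Round(s_6, k_6) = 0x9DC
s_8 = Round(s_7, k_7) = 0x451

0x37E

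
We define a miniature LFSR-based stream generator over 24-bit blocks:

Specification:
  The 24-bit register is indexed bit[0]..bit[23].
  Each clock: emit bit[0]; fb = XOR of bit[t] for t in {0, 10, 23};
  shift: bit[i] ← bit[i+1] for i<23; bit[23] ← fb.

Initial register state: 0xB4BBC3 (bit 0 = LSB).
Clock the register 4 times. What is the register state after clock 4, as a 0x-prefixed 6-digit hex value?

reg_0 = 0xB4BBC3
clock 1: out=1, reg = 0x5A5DE1
clock 2: out=1, reg = 0x2D2EF0
clock 3: out=0, reg = 0x969778
clock 4: out=0, reg = 0x4B4BBC

0x4B4BBC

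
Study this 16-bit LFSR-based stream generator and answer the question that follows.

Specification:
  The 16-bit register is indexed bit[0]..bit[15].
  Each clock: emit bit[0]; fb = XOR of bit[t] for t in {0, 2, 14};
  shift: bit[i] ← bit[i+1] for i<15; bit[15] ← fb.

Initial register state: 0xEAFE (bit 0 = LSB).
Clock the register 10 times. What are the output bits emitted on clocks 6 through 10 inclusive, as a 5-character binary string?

reg_0 = 0xEAFE
clock 1: out=0, reg = 0x757F
clock 2: out=1, reg = 0xBABF
clock 3: out=1, reg = 0x5D5F
clock 4: out=1, reg = 0xAEAF
clock 5: out=1, reg = 0x5757
clock 6: out=1, reg = 0xABAB
clock 7: out=1, reg = 0xD5D5
clock 8: out=1, reg = 0xEAEA
clock 9: out=0, reg = 0xF575
clock 10: out=1, reg = 0xFABA

11101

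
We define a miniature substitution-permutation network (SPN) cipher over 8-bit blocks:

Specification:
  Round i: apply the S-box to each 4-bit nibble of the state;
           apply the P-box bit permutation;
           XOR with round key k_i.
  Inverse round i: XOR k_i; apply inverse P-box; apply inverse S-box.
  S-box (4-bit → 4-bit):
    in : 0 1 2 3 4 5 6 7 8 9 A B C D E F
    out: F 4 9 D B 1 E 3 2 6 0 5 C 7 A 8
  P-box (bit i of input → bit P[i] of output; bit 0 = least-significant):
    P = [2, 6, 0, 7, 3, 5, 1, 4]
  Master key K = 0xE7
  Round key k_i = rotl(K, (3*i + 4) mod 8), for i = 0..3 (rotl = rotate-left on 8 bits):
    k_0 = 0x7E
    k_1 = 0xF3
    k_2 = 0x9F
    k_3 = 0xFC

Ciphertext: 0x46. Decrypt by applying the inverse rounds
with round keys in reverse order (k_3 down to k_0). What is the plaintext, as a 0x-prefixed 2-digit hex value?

s_0 = ciphertext = 0x46
s_1 = InvRound(s_0, k_3) = 0x0F
s_2 = InvRound(s_1, k_2) = 0xFF
s_3 = InvRound(s_2, k_1) = 0x55
s_4 = InvRound(s_3, k_0) = 0xD1

0xD1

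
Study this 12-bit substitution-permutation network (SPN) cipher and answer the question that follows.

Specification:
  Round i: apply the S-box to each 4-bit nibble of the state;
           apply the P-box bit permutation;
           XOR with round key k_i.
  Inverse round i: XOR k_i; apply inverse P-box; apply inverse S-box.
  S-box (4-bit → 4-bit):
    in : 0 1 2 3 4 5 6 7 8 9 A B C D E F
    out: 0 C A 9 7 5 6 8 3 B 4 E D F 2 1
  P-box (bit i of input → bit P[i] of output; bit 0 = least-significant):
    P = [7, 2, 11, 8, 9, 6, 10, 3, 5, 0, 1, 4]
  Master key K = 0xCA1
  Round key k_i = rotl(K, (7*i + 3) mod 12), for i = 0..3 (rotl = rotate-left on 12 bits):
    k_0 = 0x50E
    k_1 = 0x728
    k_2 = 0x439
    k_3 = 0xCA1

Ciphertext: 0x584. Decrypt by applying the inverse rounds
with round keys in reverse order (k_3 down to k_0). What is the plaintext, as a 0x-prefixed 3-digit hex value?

0xC4C

s_0 = ciphertext = 0x584
s_1 = InvRound(s_0, k_3) = 0x80B
s_2 = InvRound(s_1, k_2) = 0xCAA
s_3 = InvRound(s_2, k_1) = 0xAFC
s_4 = InvRound(s_3, k_0) = 0xC4C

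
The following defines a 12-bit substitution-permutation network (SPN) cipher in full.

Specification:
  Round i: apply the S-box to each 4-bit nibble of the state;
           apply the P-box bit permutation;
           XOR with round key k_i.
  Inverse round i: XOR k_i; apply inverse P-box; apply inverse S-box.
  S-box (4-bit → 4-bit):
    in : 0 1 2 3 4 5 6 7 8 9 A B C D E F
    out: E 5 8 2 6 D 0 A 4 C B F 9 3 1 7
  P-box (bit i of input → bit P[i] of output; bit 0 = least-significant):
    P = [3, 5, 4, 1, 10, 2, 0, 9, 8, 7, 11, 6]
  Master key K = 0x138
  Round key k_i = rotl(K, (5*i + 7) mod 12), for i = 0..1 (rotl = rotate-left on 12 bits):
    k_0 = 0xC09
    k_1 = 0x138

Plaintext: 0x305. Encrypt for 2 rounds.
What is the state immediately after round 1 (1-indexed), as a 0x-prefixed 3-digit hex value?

0xE96

s_0 = plaintext = 0x305
s_1 = Round(s_0, k_0) = 0xE96
s_2 = Round(s_1, k_1) = 0x239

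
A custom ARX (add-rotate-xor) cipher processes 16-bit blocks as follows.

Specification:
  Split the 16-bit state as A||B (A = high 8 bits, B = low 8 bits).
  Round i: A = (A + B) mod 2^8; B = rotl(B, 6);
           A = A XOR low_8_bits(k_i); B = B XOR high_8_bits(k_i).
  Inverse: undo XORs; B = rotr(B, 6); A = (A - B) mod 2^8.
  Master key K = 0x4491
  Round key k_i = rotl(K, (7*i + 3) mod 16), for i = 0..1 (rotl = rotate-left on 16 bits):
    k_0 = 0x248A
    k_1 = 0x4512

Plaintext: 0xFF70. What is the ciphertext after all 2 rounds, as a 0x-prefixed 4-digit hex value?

s_0 = plaintext = 0xFF70
s_1 = Round(s_0, k_0) = 0xE538
s_2 = Round(s_1, k_1) = 0x0F4B

0x0F4B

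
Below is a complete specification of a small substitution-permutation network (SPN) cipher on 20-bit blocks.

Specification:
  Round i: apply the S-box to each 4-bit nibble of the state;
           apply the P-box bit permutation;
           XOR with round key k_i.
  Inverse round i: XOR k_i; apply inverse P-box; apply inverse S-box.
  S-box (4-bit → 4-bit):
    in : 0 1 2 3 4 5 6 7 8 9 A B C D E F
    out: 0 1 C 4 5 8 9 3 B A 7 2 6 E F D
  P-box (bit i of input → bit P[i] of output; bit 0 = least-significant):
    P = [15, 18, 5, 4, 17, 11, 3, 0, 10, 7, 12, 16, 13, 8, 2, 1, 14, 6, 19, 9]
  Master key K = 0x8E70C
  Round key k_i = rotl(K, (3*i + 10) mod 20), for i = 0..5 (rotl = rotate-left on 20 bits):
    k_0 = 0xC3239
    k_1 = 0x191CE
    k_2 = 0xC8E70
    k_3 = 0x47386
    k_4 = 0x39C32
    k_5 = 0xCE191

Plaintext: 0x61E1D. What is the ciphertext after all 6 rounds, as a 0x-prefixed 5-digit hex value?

s_0 = plaintext = 0x61E1D
s_1 = Round(s_0, k_0) = 0xB4489
s_2 = Round(s_1, k_1) = 0x7AD9B
s_3 = Round(s_2, k_2) = 0x9F7B5
s_4 = Round(s_3, k_3) = 0x45D50
s_5 = Round(s_4, k_4) = 0xACCB1
s_6 = Round(s_5, k_5) = 0x43855

0x43855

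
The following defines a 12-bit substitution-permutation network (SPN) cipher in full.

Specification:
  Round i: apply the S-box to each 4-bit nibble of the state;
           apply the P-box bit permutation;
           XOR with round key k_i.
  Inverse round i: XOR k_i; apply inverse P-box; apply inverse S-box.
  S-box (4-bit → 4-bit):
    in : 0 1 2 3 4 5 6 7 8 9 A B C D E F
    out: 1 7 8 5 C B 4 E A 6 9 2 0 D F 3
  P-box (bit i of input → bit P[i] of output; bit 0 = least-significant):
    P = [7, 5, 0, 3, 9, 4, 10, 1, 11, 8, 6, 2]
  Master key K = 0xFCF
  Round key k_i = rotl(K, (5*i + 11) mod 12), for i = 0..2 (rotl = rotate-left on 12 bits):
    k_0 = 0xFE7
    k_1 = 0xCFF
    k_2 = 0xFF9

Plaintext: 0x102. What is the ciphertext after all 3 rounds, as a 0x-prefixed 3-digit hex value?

0x08C

s_0 = plaintext = 0x102
s_1 = Round(s_0, k_0) = 0x4AF
s_2 = Round(s_1, k_1) = 0xE19
s_3 = Round(s_2, k_2) = 0x08C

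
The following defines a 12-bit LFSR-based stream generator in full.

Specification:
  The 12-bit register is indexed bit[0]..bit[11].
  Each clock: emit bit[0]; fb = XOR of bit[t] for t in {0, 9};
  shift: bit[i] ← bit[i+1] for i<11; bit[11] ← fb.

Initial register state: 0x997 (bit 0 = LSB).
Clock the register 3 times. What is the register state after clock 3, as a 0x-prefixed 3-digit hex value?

0x732

reg_0 = 0x997
clock 1: out=1, reg = 0xCCB
clock 2: out=1, reg = 0xE65
clock 3: out=1, reg = 0x732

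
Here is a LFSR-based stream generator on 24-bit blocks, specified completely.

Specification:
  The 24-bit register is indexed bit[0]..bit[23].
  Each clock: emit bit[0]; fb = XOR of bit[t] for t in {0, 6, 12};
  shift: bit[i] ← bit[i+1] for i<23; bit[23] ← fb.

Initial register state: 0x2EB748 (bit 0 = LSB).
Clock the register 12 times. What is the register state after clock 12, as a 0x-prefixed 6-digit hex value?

reg_0 = 0x2EB748
clock 1: out=0, reg = 0x175BA4
clock 2: out=0, reg = 0x8BADD2
clock 3: out=0, reg = 0xC5D6E9
clock 4: out=1, reg = 0xE2EB74
clock 5: out=0, reg = 0xF175BA
clock 6: out=0, reg = 0xF8BADD
clock 7: out=1, reg = 0xFC5D6E
clock 8: out=0, reg = 0x7E2EB7
clock 9: out=1, reg = 0xBF175B
clock 10: out=1, reg = 0xDF8BAD
clock 11: out=1, reg = 0xEFC5D6
clock 12: out=0, reg = 0xF7E2EB

0xF7E2EB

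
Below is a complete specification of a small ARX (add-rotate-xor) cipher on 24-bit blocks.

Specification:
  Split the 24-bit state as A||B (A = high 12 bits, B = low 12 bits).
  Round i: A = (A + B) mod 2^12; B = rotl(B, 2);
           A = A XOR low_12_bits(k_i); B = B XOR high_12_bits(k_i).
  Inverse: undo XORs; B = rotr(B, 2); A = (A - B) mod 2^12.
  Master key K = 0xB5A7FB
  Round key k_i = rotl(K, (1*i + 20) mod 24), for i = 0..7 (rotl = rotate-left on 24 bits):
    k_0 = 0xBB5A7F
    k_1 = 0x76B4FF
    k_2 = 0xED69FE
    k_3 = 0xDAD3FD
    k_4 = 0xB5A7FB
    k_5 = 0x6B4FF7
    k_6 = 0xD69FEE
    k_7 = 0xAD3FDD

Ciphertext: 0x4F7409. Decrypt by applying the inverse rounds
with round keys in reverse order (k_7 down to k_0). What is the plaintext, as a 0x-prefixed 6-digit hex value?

0x653494

s_0 = ciphertext = 0x4F7409
s_1 = InvRound(s_0, k_7) = 0xF74BB6
s_2 = InvRound(s_1, k_6) = 0x2E3DB7
s_3 = InvRound(s_2, k_5) = 0xE54EC0
s_4 = InvRound(s_3, k_4) = 0x049966
s_5 = InvRound(s_4, k_3) = 0x682D32
s_6 = InvRound(s_5, k_2) = 0xE830F9
s_7 = InvRound(s_6, k_1) = 0x0989E4
s_8 = InvRound(s_7, k_0) = 0x653494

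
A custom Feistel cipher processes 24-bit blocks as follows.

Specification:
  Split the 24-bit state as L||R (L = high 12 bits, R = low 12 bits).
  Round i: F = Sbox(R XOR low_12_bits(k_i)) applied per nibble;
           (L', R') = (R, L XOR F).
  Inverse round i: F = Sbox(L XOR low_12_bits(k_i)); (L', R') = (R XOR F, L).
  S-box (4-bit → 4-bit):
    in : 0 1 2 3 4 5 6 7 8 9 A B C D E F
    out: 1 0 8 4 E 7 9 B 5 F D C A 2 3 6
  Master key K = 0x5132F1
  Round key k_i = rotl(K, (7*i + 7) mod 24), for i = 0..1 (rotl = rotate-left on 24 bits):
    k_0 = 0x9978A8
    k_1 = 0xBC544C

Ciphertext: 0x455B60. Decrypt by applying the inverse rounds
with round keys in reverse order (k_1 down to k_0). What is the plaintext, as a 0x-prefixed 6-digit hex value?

s_0 = ciphertext = 0x455B60
s_1 = InvRound(s_0, k_1) = 0xA6F455
s_2 = InvRound(s_1, k_0) = 0xCFEA6F

0xCFEA6F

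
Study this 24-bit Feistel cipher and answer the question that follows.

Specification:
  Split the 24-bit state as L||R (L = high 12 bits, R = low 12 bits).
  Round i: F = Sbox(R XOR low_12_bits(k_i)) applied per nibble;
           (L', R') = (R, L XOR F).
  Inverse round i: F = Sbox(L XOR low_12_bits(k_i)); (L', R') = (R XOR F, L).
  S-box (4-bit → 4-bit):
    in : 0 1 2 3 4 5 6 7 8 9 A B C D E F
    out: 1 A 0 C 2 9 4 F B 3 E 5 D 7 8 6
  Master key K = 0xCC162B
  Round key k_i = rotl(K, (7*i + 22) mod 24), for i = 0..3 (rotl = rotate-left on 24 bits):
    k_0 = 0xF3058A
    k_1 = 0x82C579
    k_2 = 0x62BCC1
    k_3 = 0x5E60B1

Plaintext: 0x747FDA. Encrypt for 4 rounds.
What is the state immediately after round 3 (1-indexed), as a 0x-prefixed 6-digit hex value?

0x23C1B1

s_0 = plaintext = 0x747FDA
s_1 = Round(s_0, k_0) = 0xFDA9D6
s_2 = Round(s_1, k_1) = 0x9D623C
s_3 = Round(s_2, k_2) = 0x23C1B1
s_4 = Round(s_3, k_3) = 0x1B182D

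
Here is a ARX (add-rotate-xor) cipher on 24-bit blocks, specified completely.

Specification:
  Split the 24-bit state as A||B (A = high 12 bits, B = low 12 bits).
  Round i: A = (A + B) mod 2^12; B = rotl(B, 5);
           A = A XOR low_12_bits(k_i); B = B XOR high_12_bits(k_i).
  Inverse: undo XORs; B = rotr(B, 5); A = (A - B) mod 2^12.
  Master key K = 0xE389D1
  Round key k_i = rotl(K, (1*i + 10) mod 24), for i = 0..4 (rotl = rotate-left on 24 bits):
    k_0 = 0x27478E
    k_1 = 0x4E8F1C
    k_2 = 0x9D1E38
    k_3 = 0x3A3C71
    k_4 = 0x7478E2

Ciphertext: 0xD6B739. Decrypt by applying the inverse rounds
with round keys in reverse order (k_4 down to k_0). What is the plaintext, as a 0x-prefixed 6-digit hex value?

s_0 = ciphertext = 0xD6B739
s_1 = InvRound(s_0, k_4) = 0x686F03
s_2 = InvRound(s_1, k_3) = 0xA92065
s_3 = InvRound(s_2, k_2) = 0xA5DA4D
s_4 = InvRound(s_3, k_1) = 0x24C2F5
s_5 = InvRound(s_4, k_0) = 0x53E084

0x53E084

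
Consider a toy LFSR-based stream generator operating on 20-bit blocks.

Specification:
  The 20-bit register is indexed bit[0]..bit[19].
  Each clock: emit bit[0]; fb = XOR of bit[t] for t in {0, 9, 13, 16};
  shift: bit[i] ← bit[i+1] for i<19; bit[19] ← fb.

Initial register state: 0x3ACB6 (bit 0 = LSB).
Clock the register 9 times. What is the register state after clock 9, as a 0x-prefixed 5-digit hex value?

0xCF1D6

reg_0 = 0x3ACB6
clock 1: out=0, reg = 0x1D65B
clock 2: out=1, reg = 0x8EB2D
clock 3: out=1, reg = 0xC7596
clock 4: out=0, reg = 0xE3ACB
clock 5: out=1, reg = 0xF1D65
clock 6: out=1, reg = 0x78EB2
clock 7: out=0, reg = 0x3C759
clock 8: out=1, reg = 0x9E3AC
clock 9: out=0, reg = 0xCF1D6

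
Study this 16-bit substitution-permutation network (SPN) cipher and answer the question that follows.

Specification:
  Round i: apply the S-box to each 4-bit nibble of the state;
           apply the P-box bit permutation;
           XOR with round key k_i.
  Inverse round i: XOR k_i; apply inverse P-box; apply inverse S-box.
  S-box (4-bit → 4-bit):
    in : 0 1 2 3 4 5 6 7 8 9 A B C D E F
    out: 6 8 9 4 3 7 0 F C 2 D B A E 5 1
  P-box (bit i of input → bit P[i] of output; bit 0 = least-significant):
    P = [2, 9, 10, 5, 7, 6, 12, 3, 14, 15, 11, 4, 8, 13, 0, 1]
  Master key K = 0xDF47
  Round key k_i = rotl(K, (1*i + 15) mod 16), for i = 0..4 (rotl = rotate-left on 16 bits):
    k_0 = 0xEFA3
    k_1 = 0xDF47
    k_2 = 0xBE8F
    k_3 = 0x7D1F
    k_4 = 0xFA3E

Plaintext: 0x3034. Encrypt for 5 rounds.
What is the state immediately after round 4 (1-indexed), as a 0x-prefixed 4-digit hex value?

0xC289

s_0 = plaintext = 0x3034
s_1 = Round(s_0, k_0) = 0x75A6
s_2 = Round(s_1, k_1) = 0x26CC
s_3 = Round(s_2, k_2) = 0xBDE5
s_4 = Round(s_3, k_3) = 0xC289
s_5 = Round(s_4, k_4) = 0x8824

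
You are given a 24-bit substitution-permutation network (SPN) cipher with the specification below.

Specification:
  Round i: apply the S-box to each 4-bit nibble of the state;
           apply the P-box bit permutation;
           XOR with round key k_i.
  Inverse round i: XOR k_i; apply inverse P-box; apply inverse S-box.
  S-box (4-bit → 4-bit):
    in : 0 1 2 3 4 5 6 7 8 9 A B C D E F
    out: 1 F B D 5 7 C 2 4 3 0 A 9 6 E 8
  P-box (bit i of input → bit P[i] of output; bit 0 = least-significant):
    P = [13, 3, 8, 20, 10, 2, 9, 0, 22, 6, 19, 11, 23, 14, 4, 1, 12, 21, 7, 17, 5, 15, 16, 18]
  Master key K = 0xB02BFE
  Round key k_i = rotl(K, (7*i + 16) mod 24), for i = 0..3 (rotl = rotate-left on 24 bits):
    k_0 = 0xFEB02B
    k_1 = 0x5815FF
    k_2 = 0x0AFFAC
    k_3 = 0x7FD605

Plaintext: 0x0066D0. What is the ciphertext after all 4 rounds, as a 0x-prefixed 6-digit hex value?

0x93805B

s_0 = plaintext = 0x0066D0
s_1 = Round(s_0, k_0) = 0xF68A1D
s_2 = Round(s_1, k_1) = 0x5E1262
s_3 = Round(s_2, k_2) = 0xF91557
s_4 = Round(s_3, k_3) = 0x93805B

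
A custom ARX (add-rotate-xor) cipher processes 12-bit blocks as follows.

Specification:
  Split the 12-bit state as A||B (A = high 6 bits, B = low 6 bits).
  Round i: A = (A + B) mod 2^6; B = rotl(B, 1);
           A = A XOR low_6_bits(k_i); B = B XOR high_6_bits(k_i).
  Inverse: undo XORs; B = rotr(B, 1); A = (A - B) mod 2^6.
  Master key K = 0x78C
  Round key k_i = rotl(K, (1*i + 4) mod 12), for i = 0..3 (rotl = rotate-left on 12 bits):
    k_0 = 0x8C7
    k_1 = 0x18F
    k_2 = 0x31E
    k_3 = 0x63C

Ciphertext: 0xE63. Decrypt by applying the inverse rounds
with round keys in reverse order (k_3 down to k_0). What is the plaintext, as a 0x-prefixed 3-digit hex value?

0x5DE

s_0 = ciphertext = 0xE63
s_1 = InvRound(s_0, k_3) = 0x23D
s_2 = InvRound(s_1, k_2) = 0x7B8
s_3 = InvRound(s_2, k_1) = 0xC9F
s_4 = InvRound(s_3, k_0) = 0x5DE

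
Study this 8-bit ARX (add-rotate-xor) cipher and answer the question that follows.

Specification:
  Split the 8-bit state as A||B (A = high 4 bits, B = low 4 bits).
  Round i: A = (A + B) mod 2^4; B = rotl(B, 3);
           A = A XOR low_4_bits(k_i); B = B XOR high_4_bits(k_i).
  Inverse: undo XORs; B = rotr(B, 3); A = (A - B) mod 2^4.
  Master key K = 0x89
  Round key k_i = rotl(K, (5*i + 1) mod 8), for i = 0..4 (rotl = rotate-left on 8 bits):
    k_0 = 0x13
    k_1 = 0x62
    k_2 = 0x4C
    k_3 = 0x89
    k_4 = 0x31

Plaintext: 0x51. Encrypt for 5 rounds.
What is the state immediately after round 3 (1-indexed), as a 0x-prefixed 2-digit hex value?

s_0 = plaintext = 0x51
s_1 = Round(s_0, k_0) = 0x59
s_2 = Round(s_1, k_1) = 0xCA
s_3 = Round(s_2, k_2) = 0xA1
s_4 = Round(s_3, k_3) = 0x20
s_5 = Round(s_4, k_4) = 0x33

0xA1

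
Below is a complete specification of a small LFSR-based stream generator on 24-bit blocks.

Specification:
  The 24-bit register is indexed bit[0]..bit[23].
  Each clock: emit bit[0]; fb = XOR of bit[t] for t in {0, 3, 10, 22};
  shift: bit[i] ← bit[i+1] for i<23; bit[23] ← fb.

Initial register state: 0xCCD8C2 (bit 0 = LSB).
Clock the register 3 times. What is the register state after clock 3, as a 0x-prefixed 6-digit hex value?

reg_0 = 0xCCD8C2
clock 1: out=0, reg = 0xE66C61
clock 2: out=1, reg = 0xF33630
clock 3: out=0, reg = 0x799B18

0x799B18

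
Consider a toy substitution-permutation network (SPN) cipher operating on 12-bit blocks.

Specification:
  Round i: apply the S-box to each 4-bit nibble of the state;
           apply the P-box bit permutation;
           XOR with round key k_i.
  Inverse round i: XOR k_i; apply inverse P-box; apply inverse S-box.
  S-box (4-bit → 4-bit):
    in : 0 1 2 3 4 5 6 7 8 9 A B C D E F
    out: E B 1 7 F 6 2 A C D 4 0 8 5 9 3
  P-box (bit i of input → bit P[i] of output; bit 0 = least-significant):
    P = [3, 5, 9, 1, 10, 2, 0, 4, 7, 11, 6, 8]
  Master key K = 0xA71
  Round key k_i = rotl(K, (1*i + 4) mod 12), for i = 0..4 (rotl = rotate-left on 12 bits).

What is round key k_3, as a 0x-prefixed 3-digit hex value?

0x8D3

K = 0xA71
k_0 = rotl(K, (1*0+4) mod 12) = rotl(K, 4) = 0x71A
k_1 = rotl(K, (1*1+4) mod 12) = rotl(K, 5) = 0xE34
k_2 = rotl(K, (1*2+4) mod 12) = rotl(K, 6) = 0xC69
k_3 = rotl(K, (1*3+4) mod 12) = rotl(K, 7) = 0x8D3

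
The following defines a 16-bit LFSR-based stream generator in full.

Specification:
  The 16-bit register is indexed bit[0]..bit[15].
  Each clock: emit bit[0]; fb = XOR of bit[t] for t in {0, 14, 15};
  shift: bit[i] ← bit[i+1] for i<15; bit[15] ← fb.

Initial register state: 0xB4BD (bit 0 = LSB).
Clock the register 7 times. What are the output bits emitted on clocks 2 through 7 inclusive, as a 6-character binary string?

011110

reg_0 = 0xB4BD
clock 1: out=1, reg = 0x5A5E
clock 2: out=0, reg = 0xAD2F
clock 3: out=1, reg = 0x5697
clock 4: out=1, reg = 0x2B4B
clock 5: out=1, reg = 0x95A5
clock 6: out=1, reg = 0x4AD2
clock 7: out=0, reg = 0xA569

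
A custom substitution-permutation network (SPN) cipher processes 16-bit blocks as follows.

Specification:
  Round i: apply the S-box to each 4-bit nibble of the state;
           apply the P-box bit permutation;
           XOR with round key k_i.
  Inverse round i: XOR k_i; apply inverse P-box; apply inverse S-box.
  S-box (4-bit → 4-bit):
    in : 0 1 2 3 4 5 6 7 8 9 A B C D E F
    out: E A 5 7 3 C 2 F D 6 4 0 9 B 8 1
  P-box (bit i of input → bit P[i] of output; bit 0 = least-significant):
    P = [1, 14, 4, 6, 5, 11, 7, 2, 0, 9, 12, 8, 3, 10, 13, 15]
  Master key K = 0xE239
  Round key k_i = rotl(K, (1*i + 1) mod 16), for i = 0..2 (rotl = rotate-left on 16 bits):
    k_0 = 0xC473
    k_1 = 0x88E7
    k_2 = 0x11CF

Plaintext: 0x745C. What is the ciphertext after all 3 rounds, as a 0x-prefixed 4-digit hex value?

0x744C

s_0 = plaintext = 0x745C
s_1 = Round(s_0, k_0) = 0x62BC
s_2 = Round(s_1, k_1) = 0x9CA4
s_3 = Round(s_2, k_2) = 0x744C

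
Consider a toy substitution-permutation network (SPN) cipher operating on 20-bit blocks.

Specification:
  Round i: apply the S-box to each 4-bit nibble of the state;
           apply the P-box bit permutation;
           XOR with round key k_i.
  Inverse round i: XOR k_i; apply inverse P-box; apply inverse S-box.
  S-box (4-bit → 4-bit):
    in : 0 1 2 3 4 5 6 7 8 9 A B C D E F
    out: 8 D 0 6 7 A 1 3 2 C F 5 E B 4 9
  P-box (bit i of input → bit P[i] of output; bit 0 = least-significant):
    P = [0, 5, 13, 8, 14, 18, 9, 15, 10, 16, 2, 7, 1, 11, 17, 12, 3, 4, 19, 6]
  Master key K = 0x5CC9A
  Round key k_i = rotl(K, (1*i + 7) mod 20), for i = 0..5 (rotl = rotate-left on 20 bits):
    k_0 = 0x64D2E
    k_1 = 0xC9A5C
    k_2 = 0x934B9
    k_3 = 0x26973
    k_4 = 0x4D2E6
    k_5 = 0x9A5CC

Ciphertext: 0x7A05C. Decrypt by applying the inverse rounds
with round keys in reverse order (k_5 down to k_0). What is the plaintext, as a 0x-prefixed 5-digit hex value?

0xC62BD

s_0 = ciphertext = 0x7A05C
s_1 = InvRound(s_0, k_5) = 0x3EF80
s_2 = InvRound(s_1, k_4) = 0x0A48C
s_3 = InvRound(s_2, k_3) = 0xD41FD
s_4 = InvRound(s_3, k_2) = 0x00B79
s_5 = InvRound(s_4, k_1) = 0xE0E5D
s_6 = InvRound(s_5, k_0) = 0xC62BD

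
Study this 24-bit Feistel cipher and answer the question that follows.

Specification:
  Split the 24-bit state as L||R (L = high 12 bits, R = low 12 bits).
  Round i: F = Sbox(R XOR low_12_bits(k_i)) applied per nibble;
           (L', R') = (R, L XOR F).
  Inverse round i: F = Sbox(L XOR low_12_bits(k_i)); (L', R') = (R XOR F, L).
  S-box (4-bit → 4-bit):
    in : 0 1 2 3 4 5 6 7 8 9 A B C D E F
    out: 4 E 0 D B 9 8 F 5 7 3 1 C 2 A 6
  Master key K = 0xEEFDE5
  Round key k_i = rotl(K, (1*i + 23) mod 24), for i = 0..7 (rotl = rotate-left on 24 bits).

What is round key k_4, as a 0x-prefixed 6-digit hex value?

0x77EF2F

K = 0xEEFDE5
k_0 = rotl(K, (1*0+23) mod 24) = rotl(K, 23) = 0xF77EF2
k_1 = rotl(K, (1*1+23) mod 24) = rotl(K, 0) = 0xEEFDE5
k_2 = rotl(K, (1*2+23) mod 24) = rotl(K, 1) = 0xDDFBCB
k_3 = rotl(K, (1*3+23) mod 24) = rotl(K, 2) = 0xBBF797
k_4 = rotl(K, (1*4+23) mod 24) = rotl(K, 3) = 0x77EF2F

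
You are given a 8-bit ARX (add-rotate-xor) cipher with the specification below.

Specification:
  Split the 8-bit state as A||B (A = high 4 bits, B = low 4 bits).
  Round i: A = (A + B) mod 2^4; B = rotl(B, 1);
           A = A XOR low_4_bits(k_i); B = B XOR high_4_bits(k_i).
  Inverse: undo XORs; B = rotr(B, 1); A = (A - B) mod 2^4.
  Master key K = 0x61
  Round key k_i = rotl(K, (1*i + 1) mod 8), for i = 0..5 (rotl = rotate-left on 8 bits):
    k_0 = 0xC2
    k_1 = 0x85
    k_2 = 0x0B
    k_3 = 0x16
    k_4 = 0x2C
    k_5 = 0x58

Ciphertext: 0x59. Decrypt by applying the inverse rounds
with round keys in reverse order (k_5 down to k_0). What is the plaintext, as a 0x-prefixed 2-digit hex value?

s_0 = ciphertext = 0x59
s_1 = InvRound(s_0, k_5) = 0x76
s_2 = InvRound(s_1, k_4) = 0x92
s_3 = InvRound(s_2, k_3) = 0x69
s_4 = InvRound(s_3, k_2) = 0x1C
s_5 = InvRound(s_4, k_1) = 0x22
s_6 = InvRound(s_5, k_0) = 0x97

0x97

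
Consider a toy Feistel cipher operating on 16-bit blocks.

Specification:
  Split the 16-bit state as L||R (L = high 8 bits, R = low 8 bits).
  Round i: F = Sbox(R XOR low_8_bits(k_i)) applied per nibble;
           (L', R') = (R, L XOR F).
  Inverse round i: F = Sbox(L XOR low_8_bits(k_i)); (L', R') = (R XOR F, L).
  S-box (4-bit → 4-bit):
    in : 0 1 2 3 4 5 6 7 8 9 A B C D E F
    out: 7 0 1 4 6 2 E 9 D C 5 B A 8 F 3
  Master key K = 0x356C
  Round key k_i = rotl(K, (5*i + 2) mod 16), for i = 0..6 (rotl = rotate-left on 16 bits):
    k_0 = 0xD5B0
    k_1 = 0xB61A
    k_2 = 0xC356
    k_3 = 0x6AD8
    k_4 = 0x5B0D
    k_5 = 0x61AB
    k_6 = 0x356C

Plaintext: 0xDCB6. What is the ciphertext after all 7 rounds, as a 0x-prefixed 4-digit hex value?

s_0 = plaintext = 0xDCB6
s_1 = Round(s_0, k_0) = 0xB6A2
s_2 = Round(s_1, k_1) = 0xA20B
s_3 = Round(s_2, k_2) = 0x0B8A
s_4 = Round(s_3, k_3) = 0x8A2A
s_5 = Round(s_4, k_4) = 0x2A93
s_6 = Round(s_5, k_5) = 0x9367
s_7 = Round(s_6, k_6) = 0x67E8

0x67E8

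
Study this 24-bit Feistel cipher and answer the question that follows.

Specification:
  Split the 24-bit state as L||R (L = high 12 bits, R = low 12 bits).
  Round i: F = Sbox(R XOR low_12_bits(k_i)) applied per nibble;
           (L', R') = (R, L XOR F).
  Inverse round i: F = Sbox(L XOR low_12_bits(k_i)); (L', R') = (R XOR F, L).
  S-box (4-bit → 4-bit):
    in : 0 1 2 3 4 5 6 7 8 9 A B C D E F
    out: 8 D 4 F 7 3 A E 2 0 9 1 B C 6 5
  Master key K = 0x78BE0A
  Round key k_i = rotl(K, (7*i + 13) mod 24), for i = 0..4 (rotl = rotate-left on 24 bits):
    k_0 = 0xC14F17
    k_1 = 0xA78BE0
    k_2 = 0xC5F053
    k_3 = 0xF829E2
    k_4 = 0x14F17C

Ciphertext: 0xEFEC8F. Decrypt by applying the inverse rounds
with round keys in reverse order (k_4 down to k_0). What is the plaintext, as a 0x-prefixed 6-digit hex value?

s_0 = ciphertext = 0xEFEC8F
s_1 = InvRound(s_0, k_4) = 0x9ABEFE
s_2 = InvRound(s_1, k_3) = 0x68E9AB
s_3 = InvRound(s_2, k_2) = 0x36768E
s_4 = InvRound(s_3, k_1) = 0x4A0367
s_5 = InvRound(s_4, k_0) = 0x2794A0

0x2794A0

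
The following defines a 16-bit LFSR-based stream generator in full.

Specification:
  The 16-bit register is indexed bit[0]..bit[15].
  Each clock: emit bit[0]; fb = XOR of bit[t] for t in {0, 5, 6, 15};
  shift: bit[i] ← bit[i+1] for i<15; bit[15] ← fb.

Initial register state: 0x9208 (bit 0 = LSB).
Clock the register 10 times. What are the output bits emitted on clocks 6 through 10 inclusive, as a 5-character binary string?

00001

reg_0 = 0x9208
clock 1: out=0, reg = 0xC904
clock 2: out=0, reg = 0xE482
clock 3: out=0, reg = 0xF241
clock 4: out=1, reg = 0xF920
clock 5: out=0, reg = 0x7C90
clock 6: out=0, reg = 0x3E48
clock 7: out=0, reg = 0x9F24
clock 8: out=0, reg = 0x4F92
clock 9: out=0, reg = 0x27C9
clock 10: out=1, reg = 0x13E4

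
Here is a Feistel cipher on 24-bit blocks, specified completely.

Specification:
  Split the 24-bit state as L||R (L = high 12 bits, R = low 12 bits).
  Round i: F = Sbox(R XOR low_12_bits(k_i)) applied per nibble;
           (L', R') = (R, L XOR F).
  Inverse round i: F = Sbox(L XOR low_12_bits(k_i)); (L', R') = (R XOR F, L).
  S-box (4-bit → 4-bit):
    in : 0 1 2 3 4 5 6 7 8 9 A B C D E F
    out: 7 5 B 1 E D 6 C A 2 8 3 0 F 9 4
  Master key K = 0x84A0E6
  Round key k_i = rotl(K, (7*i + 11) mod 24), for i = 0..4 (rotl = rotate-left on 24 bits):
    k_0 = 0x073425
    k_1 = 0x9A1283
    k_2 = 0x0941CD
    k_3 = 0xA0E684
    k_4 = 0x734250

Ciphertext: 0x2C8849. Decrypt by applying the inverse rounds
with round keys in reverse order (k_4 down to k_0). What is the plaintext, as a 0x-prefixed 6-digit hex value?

s_0 = ciphertext = 0x2C8849
s_1 = InvRound(s_0, k_4) = 0xF632C8
s_2 = InvRound(s_1, k_3) = 0x054F63
s_3 = InvRound(s_2, k_2) = 0xA41054
s_4 = InvRound(s_3, k_1) = 0xA5FA41
s_5 = InvRound(s_4, k_0) = 0x389A5F

0x389A5F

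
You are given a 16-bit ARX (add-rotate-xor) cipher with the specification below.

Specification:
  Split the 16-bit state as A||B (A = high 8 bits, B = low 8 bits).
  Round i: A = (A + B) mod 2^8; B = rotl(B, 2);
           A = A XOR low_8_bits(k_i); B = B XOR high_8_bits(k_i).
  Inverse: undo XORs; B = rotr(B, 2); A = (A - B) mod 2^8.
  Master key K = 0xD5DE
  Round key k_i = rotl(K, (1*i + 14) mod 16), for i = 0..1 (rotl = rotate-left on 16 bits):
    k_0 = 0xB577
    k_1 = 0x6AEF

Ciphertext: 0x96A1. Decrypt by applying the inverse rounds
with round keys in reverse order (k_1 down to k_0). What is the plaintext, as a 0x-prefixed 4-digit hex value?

s_0 = ciphertext = 0x96A1
s_1 = InvRound(s_0, k_1) = 0x87F2
s_2 = InvRound(s_1, k_0) = 0x1FD1

0x1FD1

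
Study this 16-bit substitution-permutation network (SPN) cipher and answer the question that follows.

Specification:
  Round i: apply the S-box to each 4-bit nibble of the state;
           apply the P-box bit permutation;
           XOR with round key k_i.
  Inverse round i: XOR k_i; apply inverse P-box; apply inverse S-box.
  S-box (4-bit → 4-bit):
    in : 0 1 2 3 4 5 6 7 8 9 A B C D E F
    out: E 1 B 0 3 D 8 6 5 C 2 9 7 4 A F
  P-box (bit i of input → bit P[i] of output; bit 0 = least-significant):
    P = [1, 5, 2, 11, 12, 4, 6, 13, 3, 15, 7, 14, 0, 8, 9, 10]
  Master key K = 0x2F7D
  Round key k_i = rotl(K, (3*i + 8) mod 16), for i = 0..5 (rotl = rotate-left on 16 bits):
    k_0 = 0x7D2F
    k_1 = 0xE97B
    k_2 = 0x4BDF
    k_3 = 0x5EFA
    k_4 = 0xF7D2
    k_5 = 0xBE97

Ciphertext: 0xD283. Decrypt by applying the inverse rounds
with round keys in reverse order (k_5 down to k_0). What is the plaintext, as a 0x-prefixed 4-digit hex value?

s_0 = ciphertext = 0xD283
s_1 = InvRound(s_0, k_5) = 0x66E9
s_2 = InvRound(s_1, k_4) = 0x4444
s_3 = InvRound(s_2, k_3) = 0xD84F
s_4 = InvRound(s_3, k_2) = 0x7743
s_5 = InvRound(s_4, k_1) = 0x944E
s_6 = InvRound(s_5, k_0) = 0x4E9E

0x4E9E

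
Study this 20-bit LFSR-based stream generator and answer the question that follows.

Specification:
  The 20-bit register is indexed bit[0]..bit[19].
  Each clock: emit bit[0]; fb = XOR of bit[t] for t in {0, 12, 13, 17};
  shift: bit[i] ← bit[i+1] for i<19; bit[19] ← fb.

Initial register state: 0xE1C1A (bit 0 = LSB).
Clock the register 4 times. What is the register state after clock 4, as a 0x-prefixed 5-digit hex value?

reg_0 = 0xE1C1A
clock 1: out=0, reg = 0x70E0D
clock 2: out=1, reg = 0x38706
clock 3: out=0, reg = 0x9C383
clock 4: out=1, reg = 0xCE1C1

0xCE1C1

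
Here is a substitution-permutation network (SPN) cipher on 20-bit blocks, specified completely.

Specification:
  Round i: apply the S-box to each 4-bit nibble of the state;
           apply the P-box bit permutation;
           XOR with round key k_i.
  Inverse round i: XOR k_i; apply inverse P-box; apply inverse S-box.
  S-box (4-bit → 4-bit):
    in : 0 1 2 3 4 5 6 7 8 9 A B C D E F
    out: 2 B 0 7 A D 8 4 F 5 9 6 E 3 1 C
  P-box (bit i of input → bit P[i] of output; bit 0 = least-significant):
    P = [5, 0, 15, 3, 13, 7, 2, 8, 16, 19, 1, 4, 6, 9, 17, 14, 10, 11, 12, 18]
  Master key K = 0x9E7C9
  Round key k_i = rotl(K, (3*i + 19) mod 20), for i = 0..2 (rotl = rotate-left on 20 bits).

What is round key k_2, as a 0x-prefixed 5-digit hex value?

0xCF933

K = 0x9E7C9
k_0 = rotl(K, (3*0+19) mod 20) = rotl(K, 19) = 0xCF3E4
k_1 = rotl(K, (3*1+19) mod 20) = rotl(K, 2) = 0x79F26
k_2 = rotl(K, (3*2+19) mod 20) = rotl(K, 5) = 0xCF933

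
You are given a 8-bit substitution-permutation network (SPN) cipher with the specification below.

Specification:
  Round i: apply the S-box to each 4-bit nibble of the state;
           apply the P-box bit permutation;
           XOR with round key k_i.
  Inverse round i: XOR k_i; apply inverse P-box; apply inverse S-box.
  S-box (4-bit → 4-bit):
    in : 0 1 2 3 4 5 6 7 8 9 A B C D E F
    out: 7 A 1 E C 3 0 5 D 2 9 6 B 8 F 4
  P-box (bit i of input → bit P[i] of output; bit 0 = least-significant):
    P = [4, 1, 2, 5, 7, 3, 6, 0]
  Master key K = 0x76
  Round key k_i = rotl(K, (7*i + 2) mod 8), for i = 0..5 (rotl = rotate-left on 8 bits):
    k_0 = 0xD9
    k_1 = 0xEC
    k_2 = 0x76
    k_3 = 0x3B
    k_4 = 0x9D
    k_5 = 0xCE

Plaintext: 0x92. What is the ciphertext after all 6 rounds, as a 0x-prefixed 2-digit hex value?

0x94

s_0 = plaintext = 0x92
s_1 = Round(s_0, k_0) = 0xC1
s_2 = Round(s_1, k_1) = 0x47
s_3 = Round(s_2, k_2) = 0x23
s_4 = Round(s_3, k_3) = 0x9D
s_5 = Round(s_4, k_4) = 0xB5
s_6 = Round(s_5, k_5) = 0x94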